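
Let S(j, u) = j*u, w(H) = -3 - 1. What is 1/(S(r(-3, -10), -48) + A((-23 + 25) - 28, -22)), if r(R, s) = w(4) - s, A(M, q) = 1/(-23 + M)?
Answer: -49/14113 ≈ -0.0034720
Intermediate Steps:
w(H) = -4
r(R, s) = -4 - s
1/(S(r(-3, -10), -48) + A((-23 + 25) - 28, -22)) = 1/((-4 - 1*(-10))*(-48) + 1/(-23 + ((-23 + 25) - 28))) = 1/((-4 + 10)*(-48) + 1/(-23 + (2 - 28))) = 1/(6*(-48) + 1/(-23 - 26)) = 1/(-288 + 1/(-49)) = 1/(-288 - 1/49) = 1/(-14113/49) = -49/14113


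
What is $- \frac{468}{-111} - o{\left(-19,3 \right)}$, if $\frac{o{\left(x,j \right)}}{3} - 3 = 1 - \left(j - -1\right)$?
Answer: $\frac{156}{37} \approx 4.2162$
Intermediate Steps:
$o{\left(x,j \right)} = 9 - 3 j$ ($o{\left(x,j \right)} = 9 + 3 \left(1 - \left(j - -1\right)\right) = 9 + 3 \left(1 - \left(j + 1\right)\right) = 9 + 3 \left(1 - \left(1 + j\right)\right) = 9 + 3 \left(- j\right) = 9 - 3 j$)
$- \frac{468}{-111} - o{\left(-19,3 \right)} = - \frac{468}{-111} - \left(9 - 9\right) = \left(-468\right) \left(- \frac{1}{111}\right) - \left(9 - 9\right) = \frac{156}{37} - 0 = \frac{156}{37} + 0 = \frac{156}{37}$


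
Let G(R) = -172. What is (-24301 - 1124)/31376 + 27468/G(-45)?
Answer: -216552267/1349168 ≈ -160.51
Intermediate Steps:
(-24301 - 1124)/31376 + 27468/G(-45) = (-24301 - 1124)/31376 + 27468/(-172) = -25425*1/31376 + 27468*(-1/172) = -25425/31376 - 6867/43 = -216552267/1349168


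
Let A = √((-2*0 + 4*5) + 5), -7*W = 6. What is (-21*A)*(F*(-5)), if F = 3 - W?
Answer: 2025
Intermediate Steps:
W = -6/7 (W = -⅐*6 = -6/7 ≈ -0.85714)
F = 27/7 (F = 3 - 1*(-6/7) = 3 + 6/7 = 27/7 ≈ 3.8571)
A = 5 (A = √((0 + 20) + 5) = √(20 + 5) = √25 = 5)
(-21*A)*(F*(-5)) = (-21*5)*((27/7)*(-5)) = -105*(-135/7) = 2025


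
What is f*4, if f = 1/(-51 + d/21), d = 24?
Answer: -28/349 ≈ -0.080229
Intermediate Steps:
f = -7/349 (f = 1/(-51 + 24/21) = 1/(-51 + 24*(1/21)) = 1/(-51 + 8/7) = 1/(-349/7) = -7/349 ≈ -0.020057)
f*4 = -7/349*4 = -28/349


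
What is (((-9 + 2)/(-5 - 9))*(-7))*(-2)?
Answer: 7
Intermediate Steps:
(((-9 + 2)/(-5 - 9))*(-7))*(-2) = (-7/(-14)*(-7))*(-2) = (-7*(-1/14)*(-7))*(-2) = ((½)*(-7))*(-2) = -7/2*(-2) = 7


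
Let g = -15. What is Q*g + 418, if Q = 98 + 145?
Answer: -3227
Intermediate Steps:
Q = 243
Q*g + 418 = 243*(-15) + 418 = -3645 + 418 = -3227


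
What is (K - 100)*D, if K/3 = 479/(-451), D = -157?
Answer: 7306309/451 ≈ 16200.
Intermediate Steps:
K = -1437/451 (K = 3*(479/(-451)) = 3*(479*(-1/451)) = 3*(-479/451) = -1437/451 ≈ -3.1863)
(K - 100)*D = (-1437/451 - 100)*(-157) = -46537/451*(-157) = 7306309/451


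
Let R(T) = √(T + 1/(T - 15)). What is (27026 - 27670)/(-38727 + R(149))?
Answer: 3341985192/200970570919 + 644*√2675578/200970570919 ≈ 0.016634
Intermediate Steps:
R(T) = √(T + 1/(-15 + T))
(27026 - 27670)/(-38727 + R(149)) = (27026 - 27670)/(-38727 + √((1 + 149*(-15 + 149))/(-15 + 149))) = -644/(-38727 + √((1 + 149*134)/134)) = -644/(-38727 + √((1 + 19966)/134)) = -644/(-38727 + √((1/134)*19967)) = -644/(-38727 + √(19967/134)) = -644/(-38727 + √2675578/134)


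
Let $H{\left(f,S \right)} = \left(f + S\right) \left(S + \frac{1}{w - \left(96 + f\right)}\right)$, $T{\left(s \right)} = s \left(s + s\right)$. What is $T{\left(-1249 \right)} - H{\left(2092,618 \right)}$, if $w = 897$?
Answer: $\frac{1865784312}{1291} \approx 1.4452 \cdot 10^{6}$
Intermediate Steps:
$T{\left(s \right)} = 2 s^{2}$ ($T{\left(s \right)} = s 2 s = 2 s^{2}$)
$H{\left(f,S \right)} = \left(S + f\right) \left(S + \frac{1}{801 - f}\right)$ ($H{\left(f,S \right)} = \left(f + S\right) \left(S + \frac{1}{897 - \left(96 + f\right)}\right) = \left(S + f\right) \left(S + \frac{1}{801 - f}\right)$)
$T{\left(-1249 \right)} - H{\left(2092,618 \right)} = 2 \left(-1249\right)^{2} - \frac{\left(-1\right) 618 - 2092 - 801 \cdot 618^{2} + 618 \cdot 2092^{2} + 2092 \cdot 618^{2} - 495018 \cdot 2092}{-801 + 2092} = 2 \cdot 1560001 - \frac{-618 - 2092 - 305921124 + 618 \cdot 4376464 + 2092 \cdot 381924 - 1035577656}{1291} = 3120002 - \frac{-618 - 2092 - 305921124 + 2704654752 + 798985008 - 1035577656}{1291} = 3120002 - \frac{1}{1291} \cdot 2162138270 = 3120002 - \frac{2162138270}{1291} = \frac{1865784312}{1291}$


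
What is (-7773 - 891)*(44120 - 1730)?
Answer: -367266960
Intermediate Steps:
(-7773 - 891)*(44120 - 1730) = -8664*42390 = -367266960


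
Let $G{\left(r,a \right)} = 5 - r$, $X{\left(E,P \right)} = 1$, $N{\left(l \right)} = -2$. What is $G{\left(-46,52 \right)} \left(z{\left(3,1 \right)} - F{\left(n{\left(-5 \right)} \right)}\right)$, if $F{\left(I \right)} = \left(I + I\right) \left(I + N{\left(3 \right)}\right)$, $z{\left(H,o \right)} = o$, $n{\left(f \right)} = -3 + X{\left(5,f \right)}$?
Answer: $-765$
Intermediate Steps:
$n{\left(f \right)} = -2$ ($n{\left(f \right)} = -3 + 1 = -2$)
$F{\left(I \right)} = 2 I \left(-2 + I\right)$ ($F{\left(I \right)} = \left(I + I\right) \left(I - 2\right) = 2 I \left(-2 + I\right)$)
$G{\left(-46,52 \right)} \left(z{\left(3,1 \right)} - F{\left(n{\left(-5 \right)} \right)}\right) = \left(5 - -46\right) \left(1 - 2 \left(-2\right) \left(-2 - 2\right)\right) = \left(5 + 46\right) \left(1 - 2 \left(-2\right) \left(-4\right)\right) = 51 \left(1 - 16\right) = 51 \left(-15\right) = -765$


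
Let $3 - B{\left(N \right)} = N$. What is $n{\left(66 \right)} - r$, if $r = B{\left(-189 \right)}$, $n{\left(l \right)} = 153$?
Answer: $-39$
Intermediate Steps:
$B{\left(N \right)} = 3 - N$
$r = 192$ ($r = 3 - -189 = 3 + 189 = 192$)
$n{\left(66 \right)} - r = 153 - 192 = -39$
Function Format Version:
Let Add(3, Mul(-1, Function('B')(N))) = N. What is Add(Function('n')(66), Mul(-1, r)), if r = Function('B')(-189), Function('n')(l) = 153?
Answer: -39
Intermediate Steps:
Function('B')(N) = Add(3, Mul(-1, N))
r = 192 (r = Add(3, Mul(-1, -189)) = Add(3, 189) = 192)
Add(Function('n')(66), Mul(-1, r)) = Add(153, Mul(-1, 192)) = Add(153, -192) = -39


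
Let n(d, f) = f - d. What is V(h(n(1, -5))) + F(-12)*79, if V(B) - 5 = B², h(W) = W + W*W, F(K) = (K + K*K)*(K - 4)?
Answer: -165943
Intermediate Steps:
F(K) = (-4 + K)*(K + K²) (F(K) = (K + K²)*(-4 + K) = (-4 + K)*(K + K²))
h(W) = W + W²
V(B) = 5 + B²
V(h(n(1, -5))) + F(-12)*79 = (5 + ((-5 - 1*1)*(1 + (-5 - 1*1)))²) - 12*(-4 + (-12)² - 3*(-12))*79 = (5 + ((-5 - 1)*(1 + (-5 - 1)))²) - 12*(-4 + 144 + 36)*79 = (5 + (-6*(1 - 6))²) - 12*176*79 = (5 + (-6*(-5))²) - 2112*79 = (5 + 30²) - 166848 = (5 + 900) - 166848 = 905 - 166848 = -165943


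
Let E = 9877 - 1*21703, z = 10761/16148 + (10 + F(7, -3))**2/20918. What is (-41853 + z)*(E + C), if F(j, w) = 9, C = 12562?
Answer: -1300607416140872/42222983 ≈ -3.0803e+7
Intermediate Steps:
z = 115464013/168891932 (z = 10761/16148 + (10 + 9)**2/20918 = 10761*(1/16148) + 19**2*(1/20918) = 10761/16148 + 361*(1/20918) = 10761/16148 + 361/20918 = 115464013/168891932 ≈ 0.68366)
E = -11826 (E = 9877 - 21703 = -11826)
(-41853 + z)*(E + C) = (-41853 + 115464013/168891932)*(-11826 + 12562) = -7068518565983/168891932*736 = -1300607416140872/42222983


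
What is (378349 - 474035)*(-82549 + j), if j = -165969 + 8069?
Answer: 23007603014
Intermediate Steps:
j = -157900
(378349 - 474035)*(-82549 + j) = (378349 - 474035)*(-82549 - 157900) = -95686*(-240449) = 23007603014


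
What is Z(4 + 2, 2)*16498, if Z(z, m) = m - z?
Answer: -65992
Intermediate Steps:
Z(4 + 2, 2)*16498 = (2 - (4 + 2))*16498 = (2 - 1*6)*16498 = (2 - 6)*16498 = -4*16498 = -65992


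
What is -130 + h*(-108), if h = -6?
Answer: 518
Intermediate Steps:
-130 + h*(-108) = -130 - 6*(-108) = -130 + 648 = 518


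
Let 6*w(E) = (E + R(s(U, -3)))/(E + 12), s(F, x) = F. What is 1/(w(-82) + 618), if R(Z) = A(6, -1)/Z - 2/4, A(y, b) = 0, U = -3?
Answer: 56/34619 ≈ 0.0016176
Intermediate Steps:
R(Z) = -1/2 (R(Z) = 0/Z - 2/4 = 0 - 2*1/4 = 0 - 1/2 = -1/2)
w(E) = (-1/2 + E)/(6*(12 + E)) (w(E) = ((E - 1/2)/(E + 12))/6 = ((-1/2 + E)/(12 + E))/6 = (-1/2 + E)/(6*(12 + E)))
1/(w(-82) + 618) = 1/((-1 + 2*(-82))/(12*(12 - 82)) + 618) = 1/((1/12)*(-1 - 164)/(-70) + 618) = 1/((1/12)*(-1/70)*(-165) + 618) = 1/(11/56 + 618) = 1/(34619/56) = 56/34619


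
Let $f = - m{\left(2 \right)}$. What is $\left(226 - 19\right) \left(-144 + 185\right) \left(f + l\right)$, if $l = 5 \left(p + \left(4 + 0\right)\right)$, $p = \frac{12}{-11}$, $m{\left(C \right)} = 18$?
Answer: $- \frac{322506}{11} \approx -29319.0$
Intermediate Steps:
$p = - \frac{12}{11}$ ($p = 12 \left(- \frac{1}{11}\right) = - \frac{12}{11} \approx -1.0909$)
$f = -18$ ($f = \left(-1\right) 18 = -18$)
$l = \frac{160}{11}$ ($l = 5 \left(- \frac{12}{11} + \left(4 + 0\right)\right) = 5 \left(- \frac{12}{11} + 4\right) = 5 \cdot \frac{32}{11} = \frac{160}{11} \approx 14.545$)
$\left(226 - 19\right) \left(-144 + 185\right) \left(f + l\right) = \left(226 - 19\right) \left(-144 + 185\right) \left(-18 + \frac{160}{11}\right) = 207 \cdot 41 \left(- \frac{38}{11}\right) = 8487 \left(- \frac{38}{11}\right) = - \frac{322506}{11}$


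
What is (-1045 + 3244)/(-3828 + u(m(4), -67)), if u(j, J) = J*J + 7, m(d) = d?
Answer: 2199/668 ≈ 3.2919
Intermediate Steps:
u(j, J) = 7 + J² (u(j, J) = J² + 7 = 7 + J²)
(-1045 + 3244)/(-3828 + u(m(4), -67)) = (-1045 + 3244)/(-3828 + (7 + (-67)²)) = 2199/(-3828 + (7 + 4489)) = 2199/(-3828 + 4496) = 2199/668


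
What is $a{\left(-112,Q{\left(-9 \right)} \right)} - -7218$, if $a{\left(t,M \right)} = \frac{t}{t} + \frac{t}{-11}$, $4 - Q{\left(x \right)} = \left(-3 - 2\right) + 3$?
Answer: $\frac{79521}{11} \approx 7229.2$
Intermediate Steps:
$Q{\left(x \right)} = 6$ ($Q{\left(x \right)} = 4 - \left(\left(-3 - 2\right) + 3\right) = 4 - \left(-5 + 3\right) = 4 - -2 = 4 + 2 = 6$)
$a{\left(t,M \right)} = 1 - \frac{t}{11}$ ($a{\left(t,M \right)} = 1 + t \left(- \frac{1}{11}\right) = 1 - \frac{t}{11}$)
$a{\left(-112,Q{\left(-9 \right)} \right)} - -7218 = \left(1 - - \frac{112}{11}\right) - -7218 = \left(1 + \frac{112}{11}\right) + 7218 = \frac{123}{11} + 7218 = \frac{79521}{11}$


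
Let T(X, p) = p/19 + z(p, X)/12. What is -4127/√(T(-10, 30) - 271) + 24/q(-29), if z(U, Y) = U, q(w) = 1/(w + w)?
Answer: -1392 + 4127*I*√874/483 ≈ -1392.0 + 252.61*I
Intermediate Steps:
q(w) = 1/(2*w)
T(X, p) = 31*p/228 (T(X, p) = p/19 + p/12 = 31*p/228)
-4127/√(T(-10, 30) - 271) + 24/q(-29) = -4127/√((31/228)*30 - 271) + 24/(((½)/(-29))) = -4127/√(155/38 - 271) + 24/(((½)*(-1/29))) = -4127*(-I*√874/483) + 24/(-1/58) = -4127*(-I*√874/483) + 24*(-58) = -(-4127)*I*√874/483 - 1392 = 4127*I*√874/483 - 1392 = -1392 + 4127*I*√874/483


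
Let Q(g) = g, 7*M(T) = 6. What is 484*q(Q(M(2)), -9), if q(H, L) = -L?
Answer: 4356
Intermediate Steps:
M(T) = 6/7 (M(T) = (1/7)*6 = 6/7)
484*q(Q(M(2)), -9) = 484*(-1*(-9)) = 484*9 = 4356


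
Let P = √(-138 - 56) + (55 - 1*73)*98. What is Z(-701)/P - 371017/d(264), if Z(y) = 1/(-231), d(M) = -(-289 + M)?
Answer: -1270020501133/85576975 + I*√194/718846590 ≈ -14841.0 + 1.9376e-8*I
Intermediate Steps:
d(M) = 289 - M
Z(y) = -1/231
P = -1764 + I*√194 (P = √(-194) + (55 - 73)*98 = I*√194 - 18*98 = I*√194 - 1764 = -1764 + I*√194 ≈ -1764.0 + 13.928*I)
Z(-701)/P - 371017/d(264) = -1/(231*(-1764 + I*√194)) - 371017/(289 - 1*264) = -1/(231*(-1764 + I*√194)) - 371017/(289 - 264) = -1/(231*(-1764 + I*√194)) - 371017/25 = -371017/25 - 1/(231*(-1764 + I*√194))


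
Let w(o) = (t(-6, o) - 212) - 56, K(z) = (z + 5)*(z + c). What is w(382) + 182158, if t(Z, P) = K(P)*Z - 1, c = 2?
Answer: -709759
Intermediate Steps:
K(z) = (2 + z)*(5 + z) (K(z) = (z + 5)*(z + 2) = (5 + z)*(2 + z) = (2 + z)*(5 + z))
t(Z, P) = -1 + Z*(10 + P² + 7*P) (t(Z, P) = (10 + P² + 7*P)*Z - 1 = Z*(10 + P² + 7*P) - 1 = -1 + Z*(10 + P² + 7*P))
w(o) = -329 - 42*o - 6*o² (w(o) = ((-1 - 6*(10 + o² + 7*o)) - 212) - 56 = ((-1 + (-60 - 42*o - 6*o²)) - 212) - 56 = ((-61 - 42*o - 6*o²) - 212) - 56 = (-273 - 42*o - 6*o²) - 56 = -329 - 42*o - 6*o²)
w(382) + 182158 = (-329 - 42*382 - 6*382²) + 182158 = (-329 - 16044 - 6*145924) + 182158 = (-329 - 16044 - 875544) + 182158 = -891917 + 182158 = -709759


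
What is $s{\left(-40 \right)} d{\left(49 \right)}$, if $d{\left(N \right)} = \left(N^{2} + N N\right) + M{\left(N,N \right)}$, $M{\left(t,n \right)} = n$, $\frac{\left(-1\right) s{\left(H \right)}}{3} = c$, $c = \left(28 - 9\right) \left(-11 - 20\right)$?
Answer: $8571717$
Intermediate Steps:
$c = -589$ ($c = 19 \left(-31\right) = -589$)
$s{\left(H \right)} = 1767$ ($s{\left(H \right)} = \left(-3\right) \left(-589\right) = 1767$)
$d{\left(N \right)} = N + 2 N^{2}$ ($d{\left(N \right)} = \left(N^{2} + N N\right) + N = \left(N^{2} + N^{2}\right) + N = 2 N^{2} + N = N + 2 N^{2}$)
$s{\left(-40 \right)} d{\left(49 \right)} = 1767 \cdot 49 \left(1 + 2 \cdot 49\right) = 1767 \cdot 49 \left(1 + 98\right) = 1767 \cdot 49 \cdot 99 = 1767 \cdot 4851 = 8571717$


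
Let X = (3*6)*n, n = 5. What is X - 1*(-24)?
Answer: 114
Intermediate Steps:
X = 90 (X = (3*6)*5 = 18*5 = 90)
X - 1*(-24) = 90 - 1*(-24) = 90 + 24 = 114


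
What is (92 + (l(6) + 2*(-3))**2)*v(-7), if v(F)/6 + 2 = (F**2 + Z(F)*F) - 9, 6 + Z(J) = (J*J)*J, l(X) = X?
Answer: 1369512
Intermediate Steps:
Z(J) = -6 + J**3 (Z(J) = -6 + (J*J)*J = -6 + J**2*J = -6 + J**3)
v(F) = -66 + 6*F**2 + 6*F*(-6 + F**3) (v(F) = -12 + 6*((F**2 + (-6 + F**3)*F) - 9) = -12 + 6*((F**2 + F*(-6 + F**3)) - 9) = -12 + 6*(-9 + F**2 + F*(-6 + F**3)) = -12 + (-54 + 6*F**2 + 6*F*(-6 + F**3)) = -66 + 6*F**2 + 6*F*(-6 + F**3))
(92 + (l(6) + 2*(-3))**2)*v(-7) = (92 + (6 + 2*(-3))**2)*(-66 + 6*(-7)**2 + 6*(-7)*(-6 + (-7)**3)) = (92 + (6 - 6)**2)*(-66 + 6*49 + 6*(-7)*(-6 - 343)) = (92 + 0**2)*(-66 + 294 + 6*(-7)*(-349)) = (92 + 0)*(-66 + 294 + 14658) = 92*14886 = 1369512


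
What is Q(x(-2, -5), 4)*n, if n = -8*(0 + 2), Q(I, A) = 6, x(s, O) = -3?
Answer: -96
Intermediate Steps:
n = -16 (n = -8*2 = -16)
Q(x(-2, -5), 4)*n = 6*(-16) = -96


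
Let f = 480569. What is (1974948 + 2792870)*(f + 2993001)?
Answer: 16561349570260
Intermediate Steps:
(1974948 + 2792870)*(f + 2993001) = (1974948 + 2792870)*(480569 + 2993001) = 4767818*3473570 = 16561349570260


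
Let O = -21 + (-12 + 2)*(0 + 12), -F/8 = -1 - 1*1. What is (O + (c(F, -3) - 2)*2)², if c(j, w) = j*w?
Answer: 58081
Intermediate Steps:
F = 16 (F = -8*(-1 - 1*1) = -8*(-1 - 1) = -8*(-2) = 16)
O = -141 (O = -21 - 10*12 = -21 - 120 = -141)
(O + (c(F, -3) - 2)*2)² = (-141 + (16*(-3) - 2)*2)² = (-141 + (-48 - 2)*2)² = (-141 - 50*2)² = (-141 - 100)² = (-241)² = 58081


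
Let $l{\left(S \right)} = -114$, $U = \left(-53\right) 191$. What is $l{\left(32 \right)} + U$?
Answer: $-10237$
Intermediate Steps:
$U = -10123$
$l{\left(32 \right)} + U = -114 - 10123 = -10237$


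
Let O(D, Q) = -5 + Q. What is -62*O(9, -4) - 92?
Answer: 466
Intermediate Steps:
-62*O(9, -4) - 92 = -62*(-5 - 4) - 92 = -62*(-9) - 92 = 558 - 92 = 466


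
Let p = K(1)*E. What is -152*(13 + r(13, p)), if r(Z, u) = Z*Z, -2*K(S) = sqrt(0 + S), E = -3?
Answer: -27664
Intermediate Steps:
K(S) = -sqrt(S)/2 (K(S) = -sqrt(0 + S)/2 = -sqrt(S)/2)
p = 3/2 (p = -sqrt(1)/2*(-3) = -1/2*1*(-3) = -1/2*(-3) = 3/2 ≈ 1.5000)
r(Z, u) = Z**2
-152*(13 + r(13, p)) = -152*(13 + 13**2) = -152*(13 + 169) = -152*182 = -27664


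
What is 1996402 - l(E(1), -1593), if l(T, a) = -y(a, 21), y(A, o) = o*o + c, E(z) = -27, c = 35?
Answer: 1996878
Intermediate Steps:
y(A, o) = 35 + o**2 (y(A, o) = o*o + 35 = o**2 + 35 = 35 + o**2)
l(T, a) = -476 (l(T, a) = -(35 + 21**2) = -(35 + 441) = -1*476 = -476)
1996402 - l(E(1), -1593) = 1996402 - 1*(-476) = 1996402 + 476 = 1996878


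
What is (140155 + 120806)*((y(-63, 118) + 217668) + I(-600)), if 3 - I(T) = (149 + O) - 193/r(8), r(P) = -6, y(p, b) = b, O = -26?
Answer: 113587885561/2 ≈ 5.6794e+10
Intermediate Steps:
I(T) = -913/6 (I(T) = 3 - ((149 - 26) - 193/(-6)) = 3 - (123 - 193*(-⅙)) = 3 - (123 + 193/6) = 3 - 1*931/6 = 3 - 931/6 = -913/6)
(140155 + 120806)*((y(-63, 118) + 217668) + I(-600)) = (140155 + 120806)*((118 + 217668) - 913/6) = 260961*(217786 - 913/6) = 260961*(1305803/6) = 113587885561/2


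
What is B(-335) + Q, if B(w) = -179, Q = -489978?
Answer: -490157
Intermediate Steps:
B(-335) + Q = -179 - 489978 = -490157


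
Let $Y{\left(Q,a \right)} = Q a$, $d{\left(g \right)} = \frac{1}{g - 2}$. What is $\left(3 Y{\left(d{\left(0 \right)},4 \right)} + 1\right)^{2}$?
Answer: $25$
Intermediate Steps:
$d{\left(g \right)} = \frac{1}{-2 + g}$
$\left(3 Y{\left(d{\left(0 \right)},4 \right)} + 1\right)^{2} = \left(3 \frac{1}{-2 + 0} \cdot 4 + 1\right)^{2} = \left(3 \frac{1}{-2} \cdot 4 + 1\right)^{2} = \left(3 \left(\left(- \frac{1}{2}\right) 4\right) + 1\right)^{2} = \left(3 \left(-2\right) + 1\right)^{2} = \left(-6 + 1\right)^{2} = \left(-5\right)^{2} = 25$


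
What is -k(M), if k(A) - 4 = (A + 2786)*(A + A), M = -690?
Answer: 2892476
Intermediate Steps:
k(A) = 4 + 2*A*(2786 + A) (k(A) = 4 + (A + 2786)*(A + A) = 4 + (2786 + A)*(2*A) = 4 + 2*A*(2786 + A))
-k(M) = -(4 + 2*(-690)² + 5572*(-690)) = -(4 + 2*476100 - 3844680) = -(4 + 952200 - 3844680) = -1*(-2892476) = 2892476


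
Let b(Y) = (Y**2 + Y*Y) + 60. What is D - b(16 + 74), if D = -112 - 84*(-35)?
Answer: -13432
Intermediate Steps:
D = 2828 (D = -112 + 2940 = 2828)
b(Y) = 60 + 2*Y**2 (b(Y) = (Y**2 + Y**2) + 60 = 2*Y**2 + 60 = 60 + 2*Y**2)
D - b(16 + 74) = 2828 - (60 + 2*(16 + 74)**2) = 2828 - (60 + 2*90**2) = 2828 - (60 + 2*8100) = 2828 - (60 + 16200) = 2828 - 1*16260 = 2828 - 16260 = -13432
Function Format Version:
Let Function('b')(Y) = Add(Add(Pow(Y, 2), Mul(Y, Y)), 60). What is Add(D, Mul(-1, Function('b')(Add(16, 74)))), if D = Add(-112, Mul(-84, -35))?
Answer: -13432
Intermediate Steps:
D = 2828 (D = Add(-112, 2940) = 2828)
Function('b')(Y) = Add(60, Mul(2, Pow(Y, 2))) (Function('b')(Y) = Add(Add(Pow(Y, 2), Pow(Y, 2)), 60) = Add(Mul(2, Pow(Y, 2)), 60) = Add(60, Mul(2, Pow(Y, 2))))
Add(D, Mul(-1, Function('b')(Add(16, 74)))) = Add(2828, Mul(-1, Add(60, Mul(2, Pow(Add(16, 74), 2))))) = Add(2828, Mul(-1, Add(60, Mul(2, Pow(90, 2))))) = Add(2828, Mul(-1, Add(60, Mul(2, 8100)))) = Add(2828, Mul(-1, Add(60, 16200))) = Add(2828, Mul(-1, 16260)) = Add(2828, -16260) = -13432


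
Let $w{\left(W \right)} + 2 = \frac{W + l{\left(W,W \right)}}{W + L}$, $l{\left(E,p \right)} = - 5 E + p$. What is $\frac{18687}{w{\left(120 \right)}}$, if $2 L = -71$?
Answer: $- \frac{3158103}{1058} \approx -2985.0$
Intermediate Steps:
$L = - \frac{71}{2}$ ($L = \frac{1}{2} \left(-71\right) = - \frac{71}{2} \approx -35.5$)
$l{\left(E,p \right)} = p - 5 E$
$w{\left(W \right)} = -2 - \frac{3 W}{- \frac{71}{2} + W}$ ($w{\left(W \right)} = -2 + \frac{W + \left(W - 5 W\right)}{W - \frac{71}{2}} = -2 + \frac{W - 4 W}{- \frac{71}{2} + W} = -2 + \frac{\left(-3\right) W}{- \frac{71}{2} + W} = -2 - \frac{3 W}{- \frac{71}{2} + W}$)
$\frac{18687}{w{\left(120 \right)}} = \frac{18687}{2 \frac{1}{-71 + 2 \cdot 120} \left(71 - 600\right)} = \frac{18687}{2 \frac{1}{-71 + 240} \left(71 - 600\right)} = \frac{18687}{2 \cdot \frac{1}{169} \left(-529\right)} = \frac{18687}{- \frac{1058}{169}} = 18687 \left(- \frac{169}{1058}\right) = - \frac{3158103}{1058}$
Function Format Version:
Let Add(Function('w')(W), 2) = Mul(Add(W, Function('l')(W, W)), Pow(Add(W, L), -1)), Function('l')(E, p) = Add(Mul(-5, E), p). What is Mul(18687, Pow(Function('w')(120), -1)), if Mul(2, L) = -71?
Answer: Rational(-3158103, 1058) ≈ -2985.0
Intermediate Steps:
L = Rational(-71, 2) (L = Mul(Rational(1, 2), -71) = Rational(-71, 2) ≈ -35.500)
Function('l')(E, p) = Add(p, Mul(-5, E))
Function('w')(W) = Add(-2, Mul(-3, W, Pow(Add(Rational(-71, 2), W), -1))) (Function('w')(W) = Add(-2, Mul(Add(W, Add(W, Mul(-5, W))), Pow(Add(W, Rational(-71, 2)), -1))) = Add(-2, Mul(Add(W, Mul(-4, W)), Pow(Add(Rational(-71, 2), W), -1))) = Add(-2, Mul(Mul(-3, W), Pow(Add(Rational(-71, 2), W), -1))) = Add(-2, Mul(-3, W, Pow(Add(Rational(-71, 2), W), -1))))
Mul(18687, Pow(Function('w')(120), -1)) = Mul(18687, Pow(Mul(2, Pow(Add(-71, Mul(2, 120)), -1), Add(71, Mul(-5, 120))), -1)) = Mul(18687, Pow(Mul(2, Pow(Add(-71, 240), -1), Add(71, -600)), -1)) = Mul(18687, Pow(Mul(2, Pow(169, -1), -529), -1)) = Mul(18687, Pow(Mul(2, Rational(1, 169), -529), -1)) = Mul(18687, Pow(Rational(-1058, 169), -1)) = Mul(18687, Rational(-169, 1058)) = Rational(-3158103, 1058)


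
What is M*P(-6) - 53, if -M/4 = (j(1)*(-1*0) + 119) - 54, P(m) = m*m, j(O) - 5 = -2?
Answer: -9413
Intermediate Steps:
j(O) = 3 (j(O) = 5 - 2 = 3)
P(m) = m**2
M = -260 (M = -4*((3*(-1*0) + 119) - 54) = -4*((3*0 + 119) - 54) = -4*((0 + 119) - 54) = -4*(119 - 54) = -4*65 = -260)
M*P(-6) - 53 = -260*(-6)**2 - 53 = -260*36 - 53 = -9360 - 53 = -9413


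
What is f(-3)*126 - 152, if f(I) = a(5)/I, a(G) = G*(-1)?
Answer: 58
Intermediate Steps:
a(G) = -G
f(I) = -5/I (f(I) = (-1*5)/I = -5/I)
f(-3)*126 - 152 = -5/(-3)*126 - 152 = -5*(-⅓)*126 - 152 = (5/3)*126 - 152 = 210 - 152 = 58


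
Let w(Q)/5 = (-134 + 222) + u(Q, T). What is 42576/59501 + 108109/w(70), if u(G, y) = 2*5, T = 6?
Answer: 6453455849/29155490 ≈ 221.35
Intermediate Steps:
u(G, y) = 10
w(Q) = 490 (w(Q) = 5*((-134 + 222) + 10) = 5*(88 + 10) = 5*98 = 490)
42576/59501 + 108109/w(70) = 42576/59501 + 108109/490 = 6453455849/29155490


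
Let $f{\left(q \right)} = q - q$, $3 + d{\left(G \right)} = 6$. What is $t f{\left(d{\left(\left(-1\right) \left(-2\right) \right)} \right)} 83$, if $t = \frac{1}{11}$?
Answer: $0$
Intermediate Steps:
$d{\left(G \right)} = 3$ ($d{\left(G \right)} = -3 + 6 = 3$)
$t = \frac{1}{11} \approx 0.090909$
$f{\left(q \right)} = 0$
$t f{\left(d{\left(\left(-1\right) \left(-2\right) \right)} \right)} 83 = \frac{1}{11} \cdot 0 \cdot 83 = 0 \cdot 83 = 0$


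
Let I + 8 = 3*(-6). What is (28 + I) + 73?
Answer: 75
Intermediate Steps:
I = -26 (I = -8 + 3*(-6) = -8 - 18 = -26)
(28 + I) + 73 = (28 - 26) + 73 = 2 + 73 = 75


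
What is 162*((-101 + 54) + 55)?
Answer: 1296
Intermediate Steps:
162*((-101 + 54) + 55) = 162*(-47 + 55) = 162*8 = 1296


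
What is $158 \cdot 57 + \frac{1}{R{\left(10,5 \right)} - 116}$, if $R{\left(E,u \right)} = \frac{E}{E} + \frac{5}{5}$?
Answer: $\frac{1026683}{114} \approx 9006.0$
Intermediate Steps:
$R{\left(E,u \right)} = 2$ ($R{\left(E,u \right)} = 1 + 5 \cdot \frac{1}{5} = 1 + 1 = 2$)
$158 \cdot 57 + \frac{1}{R{\left(10,5 \right)} - 116} = 158 \cdot 57 + \frac{1}{2 - 116} = 9006 + \frac{1}{-114} = 9006 - \frac{1}{114} = \frac{1026683}{114}$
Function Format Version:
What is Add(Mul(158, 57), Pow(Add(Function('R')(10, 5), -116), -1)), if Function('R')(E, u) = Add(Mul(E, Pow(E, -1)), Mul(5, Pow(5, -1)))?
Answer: Rational(1026683, 114) ≈ 9006.0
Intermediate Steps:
Function('R')(E, u) = 2 (Function('R')(E, u) = Add(1, Mul(5, Rational(1, 5))) = Add(1, 1) = 2)
Add(Mul(158, 57), Pow(Add(Function('R')(10, 5), -116), -1)) = Add(Mul(158, 57), Pow(Add(2, -116), -1)) = Add(9006, Pow(-114, -1)) = Add(9006, Rational(-1, 114)) = Rational(1026683, 114)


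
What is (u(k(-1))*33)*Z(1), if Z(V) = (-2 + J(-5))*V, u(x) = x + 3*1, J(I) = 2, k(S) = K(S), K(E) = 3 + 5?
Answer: 0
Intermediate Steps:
K(E) = 8
k(S) = 8
u(x) = 3 + x (u(x) = x + 3 = 3 + x)
Z(V) = 0 (Z(V) = (-2 + 2)*V = 0*V = 0)
(u(k(-1))*33)*Z(1) = ((3 + 8)*33)*0 = (11*33)*0 = 363*0 = 0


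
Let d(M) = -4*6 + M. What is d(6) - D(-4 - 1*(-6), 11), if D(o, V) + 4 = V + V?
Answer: -36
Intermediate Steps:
D(o, V) = -4 + 2*V (D(o, V) = -4 + (V + V) = -4 + 2*V)
d(M) = -24 + M
d(6) - D(-4 - 1*(-6), 11) = (-24 + 6) - (-4 + 2*11) = -18 - (-4 + 22) = -18 - 1*18 = -18 - 18 = -36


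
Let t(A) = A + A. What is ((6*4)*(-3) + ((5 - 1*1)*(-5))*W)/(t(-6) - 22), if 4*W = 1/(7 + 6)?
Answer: 941/442 ≈ 2.1290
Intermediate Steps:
W = 1/52 (W = 1/(4*(7 + 6)) = (1/4)/13 = (1/4)*(1/13) = 1/52 ≈ 0.019231)
t(A) = 2*A
((6*4)*(-3) + ((5 - 1*1)*(-5))*W)/(t(-6) - 22) = ((6*4)*(-3) + ((5 - 1*1)*(-5))*(1/52))/(2*(-6) - 22) = (24*(-3) + ((5 - 1)*(-5))*(1/52))/(-12 - 22) = (-72 + (4*(-5))*(1/52))/(-34) = (-72 - 20*1/52)*(-1/34) = (-72 - 5/13)*(-1/34) = -941/13*(-1/34) = 941/442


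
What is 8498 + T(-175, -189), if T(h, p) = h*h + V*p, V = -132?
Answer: 64071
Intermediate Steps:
T(h, p) = h² - 132*p (T(h, p) = h*h - 132*p = h² - 132*p)
8498 + T(-175, -189) = 8498 + ((-175)² - 132*(-189)) = 8498 + (30625 + 24948) = 8498 + 55573 = 64071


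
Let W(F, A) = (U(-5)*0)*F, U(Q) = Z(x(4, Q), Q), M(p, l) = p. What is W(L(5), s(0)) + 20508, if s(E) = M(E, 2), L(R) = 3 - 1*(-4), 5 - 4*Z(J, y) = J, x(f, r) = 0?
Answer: 20508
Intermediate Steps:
Z(J, y) = 5/4 - J/4
L(R) = 7 (L(R) = 3 + 4 = 7)
U(Q) = 5/4 (U(Q) = 5/4 - ¼*0 = 5/4 + 0 = 5/4)
s(E) = E
W(F, A) = 0 (W(F, A) = ((5/4)*0)*F = 0*F = 0)
W(L(5), s(0)) + 20508 = 0 + 20508 = 20508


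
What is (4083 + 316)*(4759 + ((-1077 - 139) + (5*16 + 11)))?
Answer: 15985966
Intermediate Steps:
(4083 + 316)*(4759 + ((-1077 - 139) + (5*16 + 11))) = 4399*(4759 + (-1216 + (80 + 11))) = 4399*(4759 + (-1216 + 91)) = 4399*(4759 - 1125) = 4399*3634 = 15985966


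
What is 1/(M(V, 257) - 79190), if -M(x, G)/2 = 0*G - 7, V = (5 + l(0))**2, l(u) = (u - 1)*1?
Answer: -1/79176 ≈ -1.2630e-5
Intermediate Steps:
l(u) = -1 + u (l(u) = (-1 + u)*1 = -1 + u)
V = 16 (V = (5 + (-1 + 0))**2 = (5 - 1)**2 = 4**2 = 16)
M(x, G) = 14 (M(x, G) = -2*(0*G - 7) = -2*(0 - 7) = -2*(-7) = 14)
1/(M(V, 257) - 79190) = 1/(14 - 79190) = 1/(-79176) = -1/79176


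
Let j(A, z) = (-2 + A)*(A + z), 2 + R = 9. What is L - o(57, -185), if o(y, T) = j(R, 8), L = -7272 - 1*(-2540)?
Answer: -4807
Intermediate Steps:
R = 7 (R = -2 + 9 = 7)
L = -4732 (L = -7272 + 2540 = -4732)
o(y, T) = 75 (o(y, T) = 7**2 - 2*7 - 2*8 + 7*8 = 49 - 14 - 16 + 56 = 75)
L - o(57, -185) = -4732 - 1*75 = -4732 - 75 = -4807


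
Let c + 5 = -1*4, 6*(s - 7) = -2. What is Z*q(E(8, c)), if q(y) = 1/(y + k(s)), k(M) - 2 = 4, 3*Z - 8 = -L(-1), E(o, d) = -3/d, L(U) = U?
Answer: 9/19 ≈ 0.47368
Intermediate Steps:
s = 20/3 (s = 7 + (⅙)*(-2) = 7 - ⅓ = 20/3 ≈ 6.6667)
c = -9 (c = -5 - 1*4 = -5 - 4 = -9)
Z = 3 (Z = 8/3 + (-1*(-1))/3 = 8/3 + (⅓)*1 = 8/3 + ⅓ = 3)
k(M) = 6 (k(M) = 2 + 4 = 6)
q(y) = 1/(6 + y) (q(y) = 1/(y + 6) = 1/(6 + y))
Z*q(E(8, c)) = 3/(6 - 3/(-9)) = 3/(6 - 3*(-⅑)) = 3/(6 + ⅓) = 3/(19/3) = 3*(3/19) = 9/19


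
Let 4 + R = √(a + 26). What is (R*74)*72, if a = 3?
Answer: -21312 + 5328*√29 ≈ 7380.2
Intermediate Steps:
R = -4 + √29 (R = -4 + √(3 + 26) = -4 + √29 ≈ 1.3852)
(R*74)*72 = ((-4 + √29)*74)*72 = (-296 + 74*√29)*72 = -21312 + 5328*√29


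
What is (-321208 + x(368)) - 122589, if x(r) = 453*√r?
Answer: -443797 + 1812*√23 ≈ -4.3511e+5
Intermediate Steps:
(-321208 + x(368)) - 122589 = (-321208 + 453*√368) - 122589 = (-321208 + 453*(4*√23)) - 122589 = (-321208 + 1812*√23) - 122589 = -443797 + 1812*√23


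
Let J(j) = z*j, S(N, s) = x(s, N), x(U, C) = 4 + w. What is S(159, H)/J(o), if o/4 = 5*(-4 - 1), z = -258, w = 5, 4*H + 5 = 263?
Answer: 3/8600 ≈ 0.00034884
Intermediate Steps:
H = 129/2 (H = -5/4 + (¼)*263 = -5/4 + 263/4 = 129/2 ≈ 64.500)
x(U, C) = 9 (x(U, C) = 4 + 5 = 9)
S(N, s) = 9
o = -100 (o = 4*(5*(-4 - 1)) = 4*(5*(-5)) = 4*(-25) = -100)
J(j) = -258*j
S(159, H)/J(o) = 9/((-258*(-100))) = 9/25800 = 9*(1/25800) = 3/8600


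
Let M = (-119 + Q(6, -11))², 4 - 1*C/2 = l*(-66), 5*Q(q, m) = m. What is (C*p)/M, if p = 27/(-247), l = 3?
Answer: -75/24947 ≈ -0.0030064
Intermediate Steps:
Q(q, m) = m/5
p = -27/247 (p = 27*(-1/247) = -27/247 ≈ -0.10931)
C = 404 (C = 8 - 6*(-66) = 8 - 2*(-198) = 8 + 396 = 404)
M = 367236/25 (M = (-119 + (⅕)*(-11))² = (-119 - 11/5)² = (-606/5)² = 367236/25 ≈ 14689.)
(C*p)/M = (404*(-27/247))/(367236/25) = -10908/247*25/367236 = -75/24947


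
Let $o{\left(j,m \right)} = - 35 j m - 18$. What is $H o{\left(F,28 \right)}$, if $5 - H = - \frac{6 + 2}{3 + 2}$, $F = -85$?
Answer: $\frac{2748306}{5} \approx 5.4966 \cdot 10^{5}$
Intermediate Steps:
$o{\left(j,m \right)} = -18 - 35 j m$ ($o{\left(j,m \right)} = - 35 j m - 18 = -18 - 35 j m$)
$H = \frac{33}{5}$ ($H = 5 - - \frac{6 + 2}{3 + 2} = 5 - - \frac{8}{5} = 5 + \frac{8}{5} = \frac{33}{5} \approx 6.6$)
$H o{\left(F,28 \right)} = \frac{33 \left(-18 - \left(-2975\right) 28\right)}{5} = \frac{33 \left(-18 + 83300\right)}{5} = \frac{33}{5} \cdot 83282 = \frac{2748306}{5}$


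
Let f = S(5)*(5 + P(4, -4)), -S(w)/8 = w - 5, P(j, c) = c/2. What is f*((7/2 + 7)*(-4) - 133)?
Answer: 0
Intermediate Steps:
P(j, c) = c/2 (P(j, c) = c*(1/2) = c/2)
S(w) = 40 - 8*w (S(w) = -8*(w - 5) = -8*(-5 + w) = 40 - 8*w)
f = 0 (f = (40 - 8*5)*(5 + (1/2)*(-4)) = (40 - 40)*(5 - 2) = 0*3 = 0)
f*((7/2 + 7)*(-4) - 133) = 0*((7/2 + 7)*(-4) - 133) = 0*((21/2)*(-4) - 133) = 0*(-42 - 133) = 0*(-175) = 0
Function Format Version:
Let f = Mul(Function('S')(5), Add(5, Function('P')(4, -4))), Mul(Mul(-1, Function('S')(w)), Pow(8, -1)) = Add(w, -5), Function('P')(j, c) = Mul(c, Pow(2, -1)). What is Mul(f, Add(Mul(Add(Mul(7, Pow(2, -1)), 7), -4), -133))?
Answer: 0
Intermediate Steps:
Function('P')(j, c) = Mul(Rational(1, 2), c) (Function('P')(j, c) = Mul(c, Rational(1, 2)) = Mul(Rational(1, 2), c))
Function('S')(w) = Add(40, Mul(-8, w)) (Function('S')(w) = Mul(-8, Add(w, -5)) = Mul(-8, Add(-5, w)) = Add(40, Mul(-8, w)))
f = 0 (f = Mul(Add(40, Mul(-8, 5)), Add(5, Mul(Rational(1, 2), -4))) = Mul(Add(40, -40), Add(5, -2)) = Mul(0, 3) = 0)
Mul(f, Add(Mul(Add(Mul(7, Pow(2, -1)), 7), -4), -133)) = Mul(0, Add(Mul(Add(Mul(7, Pow(2, -1)), 7), -4), -133)) = Mul(0, Add(Mul(Add(Mul(7, Rational(1, 2)), 7), -4), -133)) = Mul(0, Add(Mul(Add(Rational(7, 2), 7), -4), -133)) = Mul(0, Add(Mul(Rational(21, 2), -4), -133)) = Mul(0, Add(-42, -133)) = Mul(0, -175) = 0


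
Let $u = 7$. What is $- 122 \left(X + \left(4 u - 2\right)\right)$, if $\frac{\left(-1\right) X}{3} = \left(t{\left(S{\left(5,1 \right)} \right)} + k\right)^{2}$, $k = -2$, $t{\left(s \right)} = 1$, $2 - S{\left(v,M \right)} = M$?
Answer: $-2806$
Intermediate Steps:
$S{\left(v,M \right)} = 2 - M$
$X = -3$ ($X = - 3 \left(1 - 2\right)^{2} = - 3 \left(-1\right)^{2} = \left(-3\right) 1 = -3$)
$- 122 \left(X + \left(4 u - 2\right)\right) = - 122 \left(-3 + \left(4 \cdot 7 - 2\right)\right) = - 122 \left(-3 + \left(28 - 2\right)\right) = - 122 \left(-3 + 26\right) = \left(-122\right) 23 = -2806$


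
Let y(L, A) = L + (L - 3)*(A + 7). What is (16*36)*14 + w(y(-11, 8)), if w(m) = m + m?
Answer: 7622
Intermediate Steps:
y(L, A) = L + (-3 + L)*(7 + A)
w(m) = 2*m
(16*36)*14 + w(y(-11, 8)) = (16*36)*14 + 2*(-21 - 3*8 + 8*(-11) + 8*(-11)) = 576*14 + 2*(-21 - 24 - 88 - 88) = 8064 + 2*(-221) = 8064 - 442 = 7622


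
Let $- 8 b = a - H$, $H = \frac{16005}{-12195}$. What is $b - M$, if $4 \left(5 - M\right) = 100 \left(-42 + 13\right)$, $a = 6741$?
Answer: $- \frac{2557355}{1626} \approx -1572.8$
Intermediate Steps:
$H = - \frac{1067}{813}$ ($H = 16005 \left(- \frac{1}{12195}\right) = - \frac{1067}{813} \approx -1.3124$)
$M = 730$ ($M = 5 - \frac{100 \left(-42 + 13\right)}{4} = 5 - \frac{100 \left(-29\right)}{4} = 5 - -725 = 5 + 725 = 730$)
$b = - \frac{1370375}{1626}$ ($b = - \frac{6741 - - \frac{1067}{813}}{8} = - \frac{6741 + \frac{1067}{813}}{8} = \left(- \frac{1}{8}\right) \frac{5481500}{813} = - \frac{1370375}{1626} \approx -842.79$)
$b - M = - \frac{1370375}{1626} - 730 = - \frac{2557355}{1626}$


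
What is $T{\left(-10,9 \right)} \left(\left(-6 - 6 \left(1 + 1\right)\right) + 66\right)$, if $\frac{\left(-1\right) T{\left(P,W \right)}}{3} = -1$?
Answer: $144$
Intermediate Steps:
$T{\left(P,W \right)} = 3$ ($T{\left(P,W \right)} = \left(-3\right) \left(-1\right) = 3$)
$T{\left(-10,9 \right)} \left(\left(-6 - 6 \left(1 + 1\right)\right) + 66\right) = 3 \left(\left(-6 - 6 \left(1 + 1\right)\right) + 66\right) = 3 \left(\left(-6 - 12\right) + 66\right) = 3 \left(-18 + 66\right) = 3 \cdot 48 = 144$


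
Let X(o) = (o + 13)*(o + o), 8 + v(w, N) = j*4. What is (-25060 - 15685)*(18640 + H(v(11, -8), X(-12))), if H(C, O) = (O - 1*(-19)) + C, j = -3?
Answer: -758468175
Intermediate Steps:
v(w, N) = -20 (v(w, N) = -8 - 3*4 = -8 - 12 = -20)
X(o) = 2*o*(13 + o) (X(o) = (13 + o)*(2*o) = 2*o*(13 + o))
H(C, O) = 19 + C + O (H(C, O) = (O + 19) + C = (19 + O) + C = 19 + C + O)
(-25060 - 15685)*(18640 + H(v(11, -8), X(-12))) = (-25060 - 15685)*(18640 + (19 - 20 + 2*(-12)*(13 - 12))) = -40745*(18640 + (19 - 20 + 2*(-12)*1)) = -40745*(18640 + (19 - 20 - 24)) = -40745*(18640 - 25) = -40745*18615 = -758468175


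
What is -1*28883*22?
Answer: -635426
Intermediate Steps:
-1*28883*22 = -28883*22 = -635426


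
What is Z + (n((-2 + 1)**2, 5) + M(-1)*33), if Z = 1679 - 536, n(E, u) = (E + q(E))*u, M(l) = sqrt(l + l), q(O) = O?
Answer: 1153 + 33*I*sqrt(2) ≈ 1153.0 + 46.669*I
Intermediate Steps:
M(l) = sqrt(2)*sqrt(l) (M(l) = sqrt(2*l) = sqrt(2)*sqrt(l))
n(E, u) = 2*E*u (n(E, u) = (E + E)*u = (2*E)*u = 2*E*u)
Z = 1143
Z + (n((-2 + 1)**2, 5) + M(-1)*33) = 1143 + (2*(-2 + 1)**2*5 + (sqrt(2)*sqrt(-1))*33) = 1143 + (2*(-1)**2*5 + (sqrt(2)*I)*33) = 1143 + (2*1*5 + (I*sqrt(2))*33) = 1143 + (10 + 33*I*sqrt(2)) = 1153 + 33*I*sqrt(2)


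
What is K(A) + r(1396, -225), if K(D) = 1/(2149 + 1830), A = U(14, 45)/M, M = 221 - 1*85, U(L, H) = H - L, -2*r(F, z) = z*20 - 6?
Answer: 8964688/3979 ≈ 2253.0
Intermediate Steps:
r(F, z) = 3 - 10*z (r(F, z) = -(z*20 - 6)/2 = -(20*z - 6)/2 = -(-6 + 20*z)/2 = 3 - 10*z)
M = 136 (M = 221 - 85 = 136)
A = 31/136 (A = (45 - 1*14)/136 = (45 - 14)*(1/136) = 31*(1/136) = 31/136 ≈ 0.22794)
K(D) = 1/3979
K(A) + r(1396, -225) = 1/3979 + (3 - 10*(-225)) = 1/3979 + (3 + 2250) = 1/3979 + 2253 = 8964688/3979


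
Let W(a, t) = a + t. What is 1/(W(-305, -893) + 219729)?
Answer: 1/218531 ≈ 4.5760e-6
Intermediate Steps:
1/(W(-305, -893) + 219729) = 1/((-305 - 893) + 219729) = 1/(-1198 + 219729) = 1/218531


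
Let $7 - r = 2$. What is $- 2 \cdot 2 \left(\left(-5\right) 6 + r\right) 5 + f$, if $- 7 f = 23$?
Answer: $\frac{3477}{7} \approx 496.71$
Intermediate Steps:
$f = - \frac{23}{7}$ ($f = \left(- \frac{1}{7}\right) 23 = - \frac{23}{7} \approx -3.2857$)
$r = 5$ ($r = 7 - 2 = 5$)
$- 2 \cdot 2 \left(\left(-5\right) 6 + r\right) 5 + f = - 2 \cdot 2 \left(\left(-5\right) 6 + 5\right) 5 - \frac{23}{7} = - 2 \cdot 2 \left(-30 + 5\right) 5 - \frac{23}{7} = - 2 \cdot 2 \left(-25\right) 5 - \frac{23}{7} = - 2 \left(\left(-50\right) 5\right) - \frac{23}{7} = \left(-2\right) \left(-250\right) - \frac{23}{7} = 500 - \frac{23}{7} = \frac{3477}{7}$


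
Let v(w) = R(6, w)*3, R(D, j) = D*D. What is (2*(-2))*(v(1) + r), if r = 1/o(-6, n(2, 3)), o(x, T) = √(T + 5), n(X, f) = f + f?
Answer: -432 - 4*√11/11 ≈ -433.21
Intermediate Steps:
n(X, f) = 2*f
R(D, j) = D²
o(x, T) = √(5 + T)
v(w) = 108 (v(w) = 6²*3 = 36*3 = 108)
r = √11/11 (r = 1/(√(5 + 2*3)) = 1/(√(5 + 6)) = 1/(√11) = √11/11 ≈ 0.30151)
(2*(-2))*(v(1) + r) = (2*(-2))*(108 + √11/11) = -4*(108 + √11/11) = -432 - 4*√11/11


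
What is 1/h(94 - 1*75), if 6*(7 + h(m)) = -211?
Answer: -6/253 ≈ -0.023715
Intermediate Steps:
h(m) = -253/6 (h(m) = -7 + (1/6)*(-211) = -7 - 211/6 = -253/6)
1/h(94 - 1*75) = 1/(-253/6) = -6/253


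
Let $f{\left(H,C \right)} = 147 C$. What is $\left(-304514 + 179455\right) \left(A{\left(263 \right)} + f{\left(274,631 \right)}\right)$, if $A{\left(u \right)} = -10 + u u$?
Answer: $-20249053044$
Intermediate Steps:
$A{\left(u \right)} = -10 + u^{2}$
$\left(-304514 + 179455\right) \left(A{\left(263 \right)} + f{\left(274,631 \right)}\right) = \left(-304514 + 179455\right) \left(\left(-10 + 263^{2}\right) + 147 \cdot 631\right) = - 125059 \left(\left(-10 + 69169\right) + 92757\right) = - 125059 \left(69159 + 92757\right) = \left(-125059\right) 161916 = -20249053044$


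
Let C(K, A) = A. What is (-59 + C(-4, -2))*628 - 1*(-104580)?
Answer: 66272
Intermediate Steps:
(-59 + C(-4, -2))*628 - 1*(-104580) = (-59 - 2)*628 - 1*(-104580) = -61*628 + 104580 = -38308 + 104580 = 66272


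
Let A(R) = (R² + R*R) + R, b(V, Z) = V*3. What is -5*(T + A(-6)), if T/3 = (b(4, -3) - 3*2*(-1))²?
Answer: -5190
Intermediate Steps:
b(V, Z) = 3*V
A(R) = R + 2*R² (A(R) = (R² + R²) + R = 2*R² + R = R + 2*R²)
T = 972 (T = 3*(3*4 - 3*2*(-1))² = 3*(12 - 6*(-1))² = 3*(12 + 6)² = 3*18² = 3*324 = 972)
-5*(T + A(-6)) = -5*(972 - 6*(1 + 2*(-6))) = -5*(972 - 6*(1 - 12)) = -5*(972 - 6*(-11)) = -5*(972 + 66) = -5*1038 = -5190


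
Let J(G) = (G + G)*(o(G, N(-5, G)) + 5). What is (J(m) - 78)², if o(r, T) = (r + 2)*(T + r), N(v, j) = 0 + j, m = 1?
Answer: 3136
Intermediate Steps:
N(v, j) = j
o(r, T) = (2 + r)*(T + r)
J(G) = 2*G*(5 + 2*G² + 4*G) (J(G) = (G + G)*((G² + 2*G + 2*G + G*G) + 5) = (2*G)*((G² + 2*G + 2*G + G²) + 5) = (2*G)*((2*G² + 4*G) + 5) = (2*G)*(5 + 2*G² + 4*G) = 2*G*(5 + 2*G² + 4*G))
(J(m) - 78)² = (2*1*(5 + 2*1² + 4*1) - 78)² = (2*1*(5 + 2*1 + 4) - 78)² = (2*1*(5 + 2 + 4) - 78)² = (2*1*11 - 78)² = (22 - 78)² = (-56)² = 3136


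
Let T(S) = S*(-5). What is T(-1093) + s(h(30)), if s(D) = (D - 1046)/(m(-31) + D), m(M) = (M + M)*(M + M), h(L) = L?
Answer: 10585197/1937 ≈ 5464.7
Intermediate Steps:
m(M) = 4*M**2 (m(M) = (2*M)*(2*M) = 4*M**2)
T(S) = -5*S
s(D) = (-1046 + D)/(3844 + D) (s(D) = (D - 1046)/(4*(-31)**2 + D) = (-1046 + D)/(4*961 + D) = (-1046 + D)/(3844 + D))
T(-1093) + s(h(30)) = -5*(-1093) + (-1046 + 30)/(3844 + 30) = 5465 - 1016/3874 = 5465 + (1/3874)*(-1016) = 5465 - 508/1937 = 10585197/1937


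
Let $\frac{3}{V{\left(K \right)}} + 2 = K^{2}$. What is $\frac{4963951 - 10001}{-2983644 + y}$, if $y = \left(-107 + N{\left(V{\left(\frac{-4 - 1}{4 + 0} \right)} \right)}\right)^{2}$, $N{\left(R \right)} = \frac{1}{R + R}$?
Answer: $- \frac{45655603200}{27391605263} \approx -1.6668$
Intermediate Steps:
$V{\left(K \right)} = \frac{3}{-2 + K^{2}}$
$N{\left(R \right)} = \frac{1}{2 R}$
$y = \frac{105657841}{9216}$ ($y = \left(-107 + \frac{1}{2 \frac{3}{-2 + \left(\frac{-4 - 1}{4 + 0}\right)^{2}}}\right)^{2} = \left(-107 + \frac{1}{2 \frac{3}{-2 + \left(- \frac{5}{4}\right)^{2}}}\right)^{2} = \left(-107 + \frac{1}{2 \frac{3}{-2 + \frac{25}{16}}}\right)^{2} = \left(-107 + \frac{1}{2 \frac{3}{- \frac{7}{16}}}\right)^{2} = \left(-107 + \frac{1}{2 \cdot 3 \left(- \frac{16}{7}\right)}\right)^{2} = \left(-107 + \frac{1}{2 \left(- \frac{48}{7}\right)}\right)^{2} = \left(-107 + \frac{1}{2} \left(- \frac{7}{48}\right)\right)^{2} = \left(-107 - \frac{7}{96}\right)^{2} = \left(- \frac{10279}{96}\right)^{2} = \frac{105657841}{9216} \approx 11465.0$)
$\frac{4963951 - 10001}{-2983644 + y} = \frac{4963951 - 10001}{-2983644 + \frac{105657841}{9216}} = \frac{4953950}{- \frac{27391605263}{9216}} = 4953950 \left(- \frac{9216}{27391605263}\right) = - \frac{45655603200}{27391605263}$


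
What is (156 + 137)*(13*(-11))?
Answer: -41899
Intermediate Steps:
(156 + 137)*(13*(-11)) = 293*(-143) = -41899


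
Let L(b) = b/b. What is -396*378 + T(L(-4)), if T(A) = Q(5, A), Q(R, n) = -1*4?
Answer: -149692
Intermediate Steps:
L(b) = 1
Q(R, n) = -4
T(A) = -4
-396*378 + T(L(-4)) = -396*378 - 4 = -149688 - 4 = -149692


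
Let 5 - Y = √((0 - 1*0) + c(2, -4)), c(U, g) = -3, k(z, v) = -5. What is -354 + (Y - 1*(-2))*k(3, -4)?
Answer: -389 + 5*I*√3 ≈ -389.0 + 8.6602*I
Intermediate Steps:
Y = 5 - I*√3 (Y = 5 - √((0 - 1*0) - 3) = 5 - √((0 + 0) - 3) = 5 - √(0 - 3) = 5 - √(-3) = 5 - I*√3 ≈ 5.0 - 1.732*I)
-354 + (Y - 1*(-2))*k(3, -4) = -354 + ((5 - I*√3) - 1*(-2))*(-5) = -354 + ((5 - I*√3) + 2)*(-5) = -354 + (7 - I*√3)*(-5) = -354 + (-35 + 5*I*√3) = -389 + 5*I*√3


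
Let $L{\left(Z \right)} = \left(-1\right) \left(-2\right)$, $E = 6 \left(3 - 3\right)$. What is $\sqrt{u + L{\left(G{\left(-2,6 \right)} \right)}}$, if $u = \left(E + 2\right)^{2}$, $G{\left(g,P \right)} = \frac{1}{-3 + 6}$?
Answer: $\sqrt{6} \approx 2.4495$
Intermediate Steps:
$G{\left(g,P \right)} = \frac{1}{3}$
$E = 0$ ($E = 6 \cdot 0 = 0$)
$u = 4$ ($u = \left(0 + 2\right)^{2} = 2^{2} = 4$)
$L{\left(Z \right)} = 2$
$\sqrt{u + L{\left(G{\left(-2,6 \right)} \right)}} = \sqrt{4 + 2} = \sqrt{6}$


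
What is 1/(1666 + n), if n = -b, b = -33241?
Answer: 1/34907 ≈ 2.8648e-5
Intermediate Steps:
n = 33241 (n = -1*(-33241) = 33241)
1/(1666 + n) = 1/(1666 + 33241) = 1/34907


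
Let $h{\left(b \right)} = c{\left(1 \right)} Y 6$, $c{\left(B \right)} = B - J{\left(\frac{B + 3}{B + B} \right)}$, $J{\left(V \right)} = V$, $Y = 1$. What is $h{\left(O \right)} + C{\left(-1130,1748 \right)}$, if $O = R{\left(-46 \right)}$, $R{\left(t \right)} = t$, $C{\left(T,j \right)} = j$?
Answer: $1742$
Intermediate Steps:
$c{\left(B \right)} = B - \frac{3 + B}{2 B}$ ($c{\left(B \right)} = B - \frac{B + 3}{B + B} = B - \frac{3 + B}{2 B}$)
$O = -46$
$h{\left(b \right)} = -6$ ($h{\left(b \right)} = \left(- \frac{1}{2} + 1 - \frac{3}{2 \cdot 1}\right) 1 \cdot 6 = \left(- \frac{1}{2} + 1 - \frac{3}{2}\right) 1 \cdot 6 = \left(-1\right) 1 \cdot 6 = \left(-1\right) 6 = -6$)
$h{\left(O \right)} + C{\left(-1130,1748 \right)} = -6 + 1748 = 1742$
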